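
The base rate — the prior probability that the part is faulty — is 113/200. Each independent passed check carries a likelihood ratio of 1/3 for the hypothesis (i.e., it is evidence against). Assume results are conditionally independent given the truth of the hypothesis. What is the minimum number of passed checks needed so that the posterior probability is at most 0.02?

4

Prior odds: 0.565 ÷ 0.435 = 113/87.
Likelihood ratio per passed check = 1/3.
Target odds: 0.02 ÷ 0.98 = 1/49.
Require (1/3)ⁿ ≤ 1/49 ÷ (113/87) = 87/5537.
(1/3)³ = 1/27 is still above 87/5537 but (1/3)⁴ = 1/81 is at or below it, so n = 4.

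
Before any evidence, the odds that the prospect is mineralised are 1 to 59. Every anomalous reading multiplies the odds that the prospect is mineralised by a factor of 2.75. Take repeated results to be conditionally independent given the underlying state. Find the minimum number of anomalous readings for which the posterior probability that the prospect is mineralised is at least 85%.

6

Prior odds = 1/59.
Likelihood ratio per anomalous reading = 2.75.
Target posterior odds = 0.85/0.15 = 17/3.
Need (1/59) × 2.75ⁿ ≥ 17/3, i.e. 2.75ⁿ ≥ 1003/3.
2.75⁵ = 161051/1024 falls short of 1003/3 but 2.75⁶ = 1771561/4096 reaches it, so n = 6.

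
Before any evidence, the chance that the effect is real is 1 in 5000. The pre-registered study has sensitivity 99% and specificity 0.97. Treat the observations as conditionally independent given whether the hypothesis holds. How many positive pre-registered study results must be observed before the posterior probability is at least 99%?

4

Prior odds: 0.0002 ÷ 0.9998 = 1/4999.
False-positive rate = 1 − 0.97 = 0.03; likelihood ratio of a positive = 0.99/0.03 = 33.
Target posterior odds = 0.99/0.01 = 99.
Require 33ⁿ ≥ 99 ÷ (1/4999) = 494901.
33³ = 35937 falls short of 494901 but 33⁴ = 1185921 reaches it, so n = 4.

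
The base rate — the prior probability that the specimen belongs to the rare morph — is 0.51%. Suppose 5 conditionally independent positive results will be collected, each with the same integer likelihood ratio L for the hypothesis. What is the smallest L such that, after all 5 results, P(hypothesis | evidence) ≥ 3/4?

4

Prior odds = 0.0051/0.9949 = 51/9949.
Target odds = 0.75/0.25 = 3.
Need L⁵ ≥ 3 ÷ (51/9949) = 9949/17.
3⁵ = 243 < 9949/17 ≤ 1024 = 4⁵, so L = 4.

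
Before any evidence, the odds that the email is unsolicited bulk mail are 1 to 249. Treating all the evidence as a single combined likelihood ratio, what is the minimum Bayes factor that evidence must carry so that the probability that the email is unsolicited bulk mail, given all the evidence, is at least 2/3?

Prior odds = 1/249.
Target odds = (2/3)/(1/3) = 2.
Required Bayes factor = 2 ÷ (1/249) = 498.

498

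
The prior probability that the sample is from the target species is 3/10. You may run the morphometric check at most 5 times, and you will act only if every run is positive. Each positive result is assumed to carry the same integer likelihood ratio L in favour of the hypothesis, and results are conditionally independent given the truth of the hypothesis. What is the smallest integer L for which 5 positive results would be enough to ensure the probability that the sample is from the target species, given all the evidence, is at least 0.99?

3

Prior odds = 0.3/0.7 = 3/7.
Target odds = 0.99/0.01 = 99.
Need L⁵ ≥ 99 ÷ (3/7) = 231.
2⁵ = 32 < 231 ≤ 243 = 3⁵, so L = 3.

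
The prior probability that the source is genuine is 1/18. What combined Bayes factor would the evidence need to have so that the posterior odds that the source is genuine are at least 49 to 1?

Prior odds = (1/18)/(17/18) = 1/17.
Target odds = 49.
Required Bayes factor = 49 ÷ (1/17) = 833.

833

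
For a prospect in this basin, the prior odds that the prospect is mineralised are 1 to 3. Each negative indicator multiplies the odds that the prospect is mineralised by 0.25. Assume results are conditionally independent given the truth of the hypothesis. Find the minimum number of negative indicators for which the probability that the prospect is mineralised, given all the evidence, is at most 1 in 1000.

5

Prior odds = 1/3.
Likelihood ratio per negative indicator = 0.25.
Target posterior odds = 0.001/0.999 = 1/999.
Need (1/3) × 0.25ⁿ ≤ 1/999, i.e. 0.25ⁿ ≤ 1/333.
0.25⁴ = 0.00390625 is still above 1/333 but 0.25⁵ = 1/1024 is at or below it, so n = 5.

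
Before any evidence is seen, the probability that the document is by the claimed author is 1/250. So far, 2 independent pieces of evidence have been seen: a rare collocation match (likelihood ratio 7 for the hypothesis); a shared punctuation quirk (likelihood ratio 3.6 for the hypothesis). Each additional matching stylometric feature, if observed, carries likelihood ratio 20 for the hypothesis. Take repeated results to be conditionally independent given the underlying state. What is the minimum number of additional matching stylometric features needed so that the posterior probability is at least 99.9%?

4

Prior odds = 0.004/0.996 = 1/249.
Combined Bayes factor of the evidence already in hand = 7 × 3.6 = 25.2.
Odds after that evidence = (1/249) × 25.2 = 42/415.
Target odds = 0.999/0.001 = 999.
Need 20ⁿ ≥ 999 ÷ (42/415) = 138195/14.
20³ = 8000 falls short of 138195/14 but 20⁴ = 160000 reaches it, so n = 4.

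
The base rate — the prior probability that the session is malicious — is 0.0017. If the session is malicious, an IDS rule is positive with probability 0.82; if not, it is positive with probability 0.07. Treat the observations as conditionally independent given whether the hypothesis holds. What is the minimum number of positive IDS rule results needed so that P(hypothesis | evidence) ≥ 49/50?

Prior odds = 0.0017/0.9983 = 17/9983.
Likelihood ratio of a positive = 0.82/0.07 = 82/7.
Target odds: 0.98 ÷ 0.02 = 49.
Need (17/9983) × (82/7)ⁿ ≥ 49, i.e. (82/7)ⁿ ≥ 489167/17.
(82/7)⁴ = 45212176/2401 falls short of 489167/17 but (82/7)⁵ ≈220587 reaches it, so n = 5.

5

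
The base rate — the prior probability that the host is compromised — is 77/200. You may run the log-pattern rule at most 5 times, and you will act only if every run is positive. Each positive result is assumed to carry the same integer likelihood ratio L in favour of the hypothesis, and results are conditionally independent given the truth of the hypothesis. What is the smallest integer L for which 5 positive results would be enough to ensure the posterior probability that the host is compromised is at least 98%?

3

Prior odds = 0.385/0.615 = 77/123.
Target odds = 0.98/0.02 = 49.
Need L⁵ ≥ 49 ÷ (77/123) = 861/11.
2⁵ = 32 < 861/11 ≤ 243 = 3⁵, so L = 3.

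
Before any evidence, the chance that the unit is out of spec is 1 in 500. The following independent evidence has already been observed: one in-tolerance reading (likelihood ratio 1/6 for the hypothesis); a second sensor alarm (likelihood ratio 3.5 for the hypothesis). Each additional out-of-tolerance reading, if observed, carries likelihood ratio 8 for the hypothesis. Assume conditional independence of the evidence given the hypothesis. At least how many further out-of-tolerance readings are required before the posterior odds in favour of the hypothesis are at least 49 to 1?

6

Prior odds = 0.002/0.998 = 1/499.
Combined Bayes factor of the evidence already in hand = (1/6) × 3.5 = 7/12.
Odds after that evidence = (1/499) × 7/12 = 7/5988.
Target odds = 49.
Need 8ⁿ ≥ 49 ÷ (7/5988) = 41916.
8⁵ = 32768 falls short of 41916 but 8⁶ = 262144 reaches it, so n = 6.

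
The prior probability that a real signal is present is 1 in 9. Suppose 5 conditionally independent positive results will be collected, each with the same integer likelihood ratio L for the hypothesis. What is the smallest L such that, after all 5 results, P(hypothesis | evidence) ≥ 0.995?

5

Prior odds = (1/9)/(8/9) = 0.125.
Target odds = 0.995/0.005 = 199.
Need L⁵ ≥ 199 ÷ 0.125 = 1592.
4⁵ = 1024 < 1592 ≤ 3125 = 5⁵, so L = 5.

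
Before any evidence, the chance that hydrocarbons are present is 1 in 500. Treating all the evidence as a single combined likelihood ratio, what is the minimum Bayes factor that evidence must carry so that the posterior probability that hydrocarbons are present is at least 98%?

Prior odds = 0.002/0.998 = 1/499.
Target odds = 0.98/0.02 = 49.
Required Bayes factor = 49 ÷ (1/499) = 24451.

24451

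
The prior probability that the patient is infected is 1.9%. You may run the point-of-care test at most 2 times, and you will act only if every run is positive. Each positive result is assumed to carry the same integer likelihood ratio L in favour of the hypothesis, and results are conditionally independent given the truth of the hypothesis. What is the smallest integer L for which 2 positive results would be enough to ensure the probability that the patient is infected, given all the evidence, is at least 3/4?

13

Prior odds = 0.019/0.981 = 19/981.
Target odds = 0.75/0.25 = 3.
Need L² ≥ 3 ÷ (19/981) = 2943/19.
12² = 144 < 2943/19 ≤ 169 = 13², so L = 13.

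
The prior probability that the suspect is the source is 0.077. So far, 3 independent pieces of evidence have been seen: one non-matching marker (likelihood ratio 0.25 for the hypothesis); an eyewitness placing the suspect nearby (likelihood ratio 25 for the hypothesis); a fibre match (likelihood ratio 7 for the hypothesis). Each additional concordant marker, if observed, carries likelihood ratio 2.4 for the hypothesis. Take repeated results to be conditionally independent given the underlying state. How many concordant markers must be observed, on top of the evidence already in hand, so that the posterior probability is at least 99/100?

4

Prior odds = 0.077/0.923 = 77/923.
Combined Bayes factor of the evidence already in hand = 0.25 × 25 × 7 = 43.75.
Odds after that evidence = (77/923) × 43.75 = 13475/3692.
Target odds = 0.99/0.01 = 99.
Need 2.4ⁿ ≥ 99 ÷ (13475/3692) = 33228/1225.
2.4³ = 13.824 falls short of 33228/1225 but 2.4⁴ = 33.1776 reaches it, so n = 4.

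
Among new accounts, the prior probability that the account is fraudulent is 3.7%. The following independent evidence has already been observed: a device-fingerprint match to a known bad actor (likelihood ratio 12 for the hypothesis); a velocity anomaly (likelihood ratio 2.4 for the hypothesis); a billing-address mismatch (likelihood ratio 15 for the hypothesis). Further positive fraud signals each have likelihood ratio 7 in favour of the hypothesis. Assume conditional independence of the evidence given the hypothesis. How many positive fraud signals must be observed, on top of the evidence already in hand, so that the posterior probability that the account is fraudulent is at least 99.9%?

3

Prior odds = 0.037/0.963 = 37/963.
Combined Bayes factor of the evidence already in hand = 12 × 2.4 × 15 = 432.
Odds after that evidence = (37/963) × 432 = 1776/107.
Target odds = 0.999/0.001 = 999.
Need 7ⁿ ≥ 999 ÷ (1776/107) = 60.1875.
7² = 49 falls short of 60.1875 but 7³ = 343 reaches it, so n = 3.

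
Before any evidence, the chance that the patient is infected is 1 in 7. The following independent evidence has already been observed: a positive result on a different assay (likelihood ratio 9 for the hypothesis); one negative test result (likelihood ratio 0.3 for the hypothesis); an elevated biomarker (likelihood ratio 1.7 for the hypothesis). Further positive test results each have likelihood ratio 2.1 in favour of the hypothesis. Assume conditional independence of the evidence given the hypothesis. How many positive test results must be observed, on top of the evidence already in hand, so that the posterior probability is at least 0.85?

Prior odds = (1/7)/(6/7) = 1/6.
Combined Bayes factor of the evidence already in hand = 9 × 0.3 × 1.7 = 4.59.
Odds after that evidence = (1/6) × 4.59 = 0.765.
Target odds = 0.85/0.15 = 17/3.
Need 2.1ⁿ ≥ 17/3 ÷ 0.765 = 200/27.
2.1² = 4.41 falls short of 200/27 but 2.1³ = 9.261 reaches it, so n = 3.

3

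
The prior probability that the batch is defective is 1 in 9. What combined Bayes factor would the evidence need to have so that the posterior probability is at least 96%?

192

Prior odds = (1/9)/(8/9) = 0.125.
Target odds = 0.96/0.04 = 24.
Required Bayes factor = 24 ÷ 0.125 = 192.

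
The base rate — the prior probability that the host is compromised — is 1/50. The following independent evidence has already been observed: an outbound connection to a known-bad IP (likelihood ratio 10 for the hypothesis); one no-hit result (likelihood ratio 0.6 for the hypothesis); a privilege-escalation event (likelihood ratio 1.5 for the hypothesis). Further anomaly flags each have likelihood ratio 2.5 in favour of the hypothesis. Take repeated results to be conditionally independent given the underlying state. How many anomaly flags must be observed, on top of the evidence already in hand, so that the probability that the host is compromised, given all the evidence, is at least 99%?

Prior odds = 0.02/0.98 = 1/49.
Combined Bayes factor of the evidence already in hand = 10 × 0.6 × 1.5 = 9.
Odds after that evidence = (1/49) × 9 = 9/49.
Target odds = 0.99/0.01 = 99.
Need 2.5ⁿ ≥ 99 ÷ (9/49) = 539.
2.5⁶ = 244.140625 falls short of 539 but 2.5⁷ = 610.3515625 reaches it, so n = 7.

7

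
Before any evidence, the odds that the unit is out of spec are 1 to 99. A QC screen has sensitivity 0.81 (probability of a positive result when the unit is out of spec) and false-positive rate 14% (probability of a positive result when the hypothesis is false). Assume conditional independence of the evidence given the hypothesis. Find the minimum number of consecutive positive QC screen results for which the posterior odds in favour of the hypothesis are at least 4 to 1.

Prior odds = 1/99.
Likelihood ratio of a positive result = 0.81/0.14 = 81/14.
Target odds = 4.
Require (81/14)ⁿ ≥ 4 ÷ (1/99) = 396.
(81/14)³ = 531441/2744 falls short of 396 but (81/14)⁴ = 43046721/38416 reaches it, so n = 4.

4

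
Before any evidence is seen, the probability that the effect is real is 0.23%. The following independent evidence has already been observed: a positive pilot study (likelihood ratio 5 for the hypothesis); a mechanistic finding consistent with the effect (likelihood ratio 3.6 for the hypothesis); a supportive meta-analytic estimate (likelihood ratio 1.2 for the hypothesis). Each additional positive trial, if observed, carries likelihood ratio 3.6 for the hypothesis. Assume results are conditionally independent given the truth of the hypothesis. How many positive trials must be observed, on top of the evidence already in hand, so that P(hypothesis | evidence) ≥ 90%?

5

Prior odds = 0.0023/0.9977 = 23/9977.
Combined Bayes factor of the evidence already in hand = 5 × 3.6 × 1.2 = 21.6.
Odds after that evidence = (23/9977) × 21.6 = 2484/49885.
Target odds = 0.9/0.1 = 9.
Need 3.6ⁿ ≥ 9 ÷ (2484/49885) = 49885/276.
3.6⁴ = 167.9616 falls short of 49885/276 but 3.6⁵ = 604.66176 reaches it, so n = 5.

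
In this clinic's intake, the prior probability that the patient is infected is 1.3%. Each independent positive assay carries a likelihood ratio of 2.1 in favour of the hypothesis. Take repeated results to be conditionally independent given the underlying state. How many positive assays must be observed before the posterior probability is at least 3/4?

Prior odds = 0.013/0.987 = 13/987.
Likelihood ratio per positive assay = 2.1.
Target posterior odds = 0.75/0.25 = 3.
Need (13/987) × 2.1ⁿ ≥ 3, i.e. 2.1ⁿ ≥ 2961/13.
2.1⁷ ≈180.109 falls short of 2961/13 but 2.1⁸ ≈378.229 reaches it, so n = 8.

8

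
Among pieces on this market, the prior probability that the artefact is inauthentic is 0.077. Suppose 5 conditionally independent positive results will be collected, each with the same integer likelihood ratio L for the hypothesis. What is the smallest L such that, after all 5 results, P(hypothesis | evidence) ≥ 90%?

3

Prior odds = 0.077/0.923 = 77/923.
Target odds = 0.9/0.1 = 9.
Need L⁵ ≥ 9 ÷ (77/923) = 8307/77.
2⁵ = 32 < 8307/77 ≤ 243 = 3⁵, so L = 3.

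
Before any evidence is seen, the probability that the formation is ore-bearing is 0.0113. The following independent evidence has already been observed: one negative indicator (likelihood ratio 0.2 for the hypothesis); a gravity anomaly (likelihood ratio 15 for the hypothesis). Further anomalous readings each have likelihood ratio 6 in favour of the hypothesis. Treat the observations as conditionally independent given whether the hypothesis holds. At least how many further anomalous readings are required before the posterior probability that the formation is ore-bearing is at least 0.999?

Prior odds = 0.0113/0.9887 = 113/9887.
Combined Bayes factor of the evidence already in hand = 0.2 × 15 = 3.
Odds after that evidence = (113/9887) × 3 = 339/9887.
Target odds = 0.999/0.001 = 999.
Need 6ⁿ ≥ 999 ÷ (339/9887) = 3292371/113.
6⁵ = 7776 falls short of 3292371/113 but 6⁶ = 46656 reaches it, so n = 6.

6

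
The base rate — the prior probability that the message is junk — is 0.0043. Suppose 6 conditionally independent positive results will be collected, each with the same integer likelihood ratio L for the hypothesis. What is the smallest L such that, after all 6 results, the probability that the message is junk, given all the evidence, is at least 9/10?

4

Prior odds = 0.0043/0.9957 = 43/9957.
Target odds = 0.9/0.1 = 9.
Need L⁶ ≥ 9 ÷ (43/9957) = 89613/43.
3⁶ = 729 < 89613/43 ≤ 4096 = 4⁶, so L = 4.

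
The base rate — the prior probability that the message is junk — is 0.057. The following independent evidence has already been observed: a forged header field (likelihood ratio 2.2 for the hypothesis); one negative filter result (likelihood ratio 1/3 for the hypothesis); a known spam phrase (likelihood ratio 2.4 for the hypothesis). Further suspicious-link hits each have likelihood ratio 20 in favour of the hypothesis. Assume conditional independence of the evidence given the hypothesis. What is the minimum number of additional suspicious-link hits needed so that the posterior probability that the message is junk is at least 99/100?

3

Prior odds = 0.057/0.943 = 57/943.
Combined Bayes factor of the evidence already in hand = 2.2 × (1/3) × 2.4 = 1.76.
Odds after that evidence = (57/943) × 1.76 = 2508/23575.
Target odds = 0.99/0.01 = 99.
Need 20ⁿ ≥ 99 ÷ (2508/23575) = 70725/76.
20² = 400 falls short of 70725/76 but 20³ = 8000 reaches it, so n = 3.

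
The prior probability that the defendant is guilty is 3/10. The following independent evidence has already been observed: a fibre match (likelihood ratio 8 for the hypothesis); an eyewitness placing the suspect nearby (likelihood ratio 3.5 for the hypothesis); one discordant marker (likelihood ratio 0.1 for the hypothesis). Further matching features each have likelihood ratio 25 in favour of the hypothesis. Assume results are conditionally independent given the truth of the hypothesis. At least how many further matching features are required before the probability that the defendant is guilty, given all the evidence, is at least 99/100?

2

Prior odds = 0.3/0.7 = 3/7.
Combined Bayes factor of the evidence already in hand = 8 × 3.5 × 0.1 = 2.8.
Odds after that evidence = (3/7) × 2.8 = 1.2.
Target odds = 0.99/0.01 = 99.
Need 25ⁿ ≥ 99 ÷ 1.2 = 82.5.
25¹ = 25 falls short of 82.5 but 25² = 625 reaches it, so n = 2.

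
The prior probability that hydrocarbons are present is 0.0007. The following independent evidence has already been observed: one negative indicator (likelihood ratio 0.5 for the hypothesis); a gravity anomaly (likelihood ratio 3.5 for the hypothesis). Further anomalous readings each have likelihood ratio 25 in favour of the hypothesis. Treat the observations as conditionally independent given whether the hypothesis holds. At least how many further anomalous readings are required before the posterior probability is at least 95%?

Prior odds = 0.0007/0.9993 = 7/9993.
Combined Bayes factor of the evidence already in hand = 0.5 × 3.5 = 1.75.
Odds after that evidence = (7/9993) × 1.75 = 49/39972.
Target odds = 0.95/0.05 = 19.
Need 25ⁿ ≥ 19 ÷ (49/39972) = 759468/49.
25² = 625 falls short of 759468/49 but 25³ = 15625 reaches it, so n = 3.

3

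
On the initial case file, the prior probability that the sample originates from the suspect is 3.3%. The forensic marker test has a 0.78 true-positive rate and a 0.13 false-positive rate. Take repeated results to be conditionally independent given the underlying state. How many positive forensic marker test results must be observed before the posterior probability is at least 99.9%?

Prior odds = 0.033/0.967 = 33/967.
Likelihood ratio of a positive result = 0.78/0.13 = 6.
Target odds: 0.999 ÷ 0.001 = 999.
Need (33/967) × 6ⁿ ≥ 999, i.e. 6ⁿ ≥ 322011/11.
6⁵ = 7776 falls short of 322011/11 but 6⁶ = 46656 reaches it, so n = 6.

6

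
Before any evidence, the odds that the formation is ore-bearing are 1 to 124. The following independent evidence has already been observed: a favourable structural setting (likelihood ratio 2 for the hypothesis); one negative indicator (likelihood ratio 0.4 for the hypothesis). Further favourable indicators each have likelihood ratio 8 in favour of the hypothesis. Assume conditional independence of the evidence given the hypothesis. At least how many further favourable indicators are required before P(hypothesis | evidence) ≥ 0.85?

Prior odds = 1/124.
Combined Bayes factor of the evidence already in hand = 2 × 0.4 = 0.8.
Odds after that evidence = (1/124) × 0.8 = 1/155.
Target odds = 0.85/0.15 = 17/3.
Need 8ⁿ ≥ 17/3 ÷ (1/155) = 2635/3.
8³ = 512 falls short of 2635/3 but 8⁴ = 4096 reaches it, so n = 4.

4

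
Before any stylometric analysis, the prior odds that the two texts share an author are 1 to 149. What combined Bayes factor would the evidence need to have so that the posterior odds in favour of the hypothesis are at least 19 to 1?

2831

Prior odds = 1/149.
Target odds = 19.
Required Bayes factor = 19 ÷ (1/149) = 2831.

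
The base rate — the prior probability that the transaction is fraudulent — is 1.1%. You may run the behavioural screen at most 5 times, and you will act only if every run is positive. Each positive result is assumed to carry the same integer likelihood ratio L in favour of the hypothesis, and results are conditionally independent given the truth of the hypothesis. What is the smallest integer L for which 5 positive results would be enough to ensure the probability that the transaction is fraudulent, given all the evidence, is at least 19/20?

5

Prior odds = 0.011/0.989 = 11/989.
Target odds = 0.95/0.05 = 19.
Need L⁵ ≥ 19 ÷ (11/989) = 18791/11.
4⁵ = 1024 < 18791/11 ≤ 3125 = 5⁵, so L = 5.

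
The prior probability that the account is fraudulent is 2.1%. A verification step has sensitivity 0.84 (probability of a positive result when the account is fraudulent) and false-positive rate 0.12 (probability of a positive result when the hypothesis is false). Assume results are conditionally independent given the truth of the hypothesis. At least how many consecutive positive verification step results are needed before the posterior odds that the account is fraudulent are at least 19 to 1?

Prior odds: 0.021 ÷ 0.979 = 21/979.
Likelihood ratio of a positive result = 0.84/0.12 = 7.
Target odds = 19.
Need (21/979) × 7ⁿ ≥ 19, i.e. 7ⁿ ≥ 18601/21.
7³ = 343 falls short of 18601/21 but 7⁴ = 2401 reaches it, so n = 4.

4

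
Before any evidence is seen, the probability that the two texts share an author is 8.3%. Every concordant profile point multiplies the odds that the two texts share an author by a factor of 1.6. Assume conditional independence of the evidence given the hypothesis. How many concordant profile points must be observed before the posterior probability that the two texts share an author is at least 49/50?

Prior odds = 0.083/0.917 = 83/917.
Likelihood ratio per concordant profile point = 1.6.
Target posterior odds = 0.98/0.02 = 49.
Require 1.6ⁿ ≥ 49 ÷ (83/917) = 44933/83.
1.6¹³ ≈450.36 falls short of 44933/83 but 1.6¹⁴ ≈720.576 reaches it, so n = 14.

14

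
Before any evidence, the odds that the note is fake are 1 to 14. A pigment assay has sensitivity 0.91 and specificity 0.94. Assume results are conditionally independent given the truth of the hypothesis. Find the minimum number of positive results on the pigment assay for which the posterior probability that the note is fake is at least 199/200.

3

Prior odds = 1/14.
False-positive rate = 1 − 0.94 = 0.06; likelihood ratio of a positive = 0.91/0.06 = 91/6.
Target posterior odds = 0.995/0.005 = 199.
Require (91/6)ⁿ ≥ 199 ÷ (1/14) = 2786.
(91/6)² = 8281/36 falls short of 2786 but (91/6)³ = 753571/216 reaches it, so n = 3.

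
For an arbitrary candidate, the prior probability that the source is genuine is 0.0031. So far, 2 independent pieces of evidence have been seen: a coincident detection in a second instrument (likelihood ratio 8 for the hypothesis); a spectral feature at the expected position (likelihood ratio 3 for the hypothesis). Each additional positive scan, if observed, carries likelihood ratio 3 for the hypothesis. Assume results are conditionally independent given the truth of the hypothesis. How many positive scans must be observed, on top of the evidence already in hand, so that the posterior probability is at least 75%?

4

Prior odds = 0.0031/0.9969 = 31/9969.
Combined Bayes factor of the evidence already in hand = 8 × 3 = 24.
Odds after that evidence = (31/9969) × 24 = 248/3323.
Target odds = 0.75/0.25 = 3.
Need 3ⁿ ≥ 3 ÷ (248/3323) = 9969/248.
3³ = 27 falls short of 9969/248 but 3⁴ = 81 reaches it, so n = 4.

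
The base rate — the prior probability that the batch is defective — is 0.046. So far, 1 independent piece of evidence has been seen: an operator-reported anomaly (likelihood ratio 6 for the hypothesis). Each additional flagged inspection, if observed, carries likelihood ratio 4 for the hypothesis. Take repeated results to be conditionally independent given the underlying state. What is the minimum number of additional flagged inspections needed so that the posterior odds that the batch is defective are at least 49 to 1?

Prior odds = 0.046/0.954 = 23/477.
Bayes factor of the evidence already in hand = 6.
Odds after that evidence = (23/477) × 6 = 46/159.
Target odds = 49.
Need 4ⁿ ≥ 49 ÷ (46/159) = 7791/46.
4³ = 64 falls short of 7791/46 but 4⁴ = 256 reaches it, so n = 4.

4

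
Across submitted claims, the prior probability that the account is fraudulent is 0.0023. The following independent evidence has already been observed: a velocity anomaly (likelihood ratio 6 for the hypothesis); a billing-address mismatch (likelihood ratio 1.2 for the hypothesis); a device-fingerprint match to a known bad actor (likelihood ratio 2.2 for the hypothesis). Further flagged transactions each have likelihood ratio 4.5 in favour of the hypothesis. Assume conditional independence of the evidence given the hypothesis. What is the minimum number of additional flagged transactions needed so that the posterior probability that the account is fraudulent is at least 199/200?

Prior odds = 0.0023/0.9977 = 23/9977.
Combined Bayes factor of the evidence already in hand = 6 × 1.2 × 2.2 = 15.84.
Odds after that evidence = (23/9977) × 15.84 = 828/22675.
Target odds = 0.995/0.005 = 199.
Need 4.5ⁿ ≥ 199 ÷ (828/22675) = 4512325/828.
4.5⁵ = 1845.28125 falls short of 4512325/828 but 4.5⁶ = 8303.765625 reaches it, so n = 6.

6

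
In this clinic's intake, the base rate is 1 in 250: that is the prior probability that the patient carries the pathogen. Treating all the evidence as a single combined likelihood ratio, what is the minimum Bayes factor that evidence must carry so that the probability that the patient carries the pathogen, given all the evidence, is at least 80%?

996

Prior odds = 0.004/0.996 = 1/249.
Target odds = 0.8/0.2 = 4.
Required Bayes factor = 4 ÷ (1/249) = 996.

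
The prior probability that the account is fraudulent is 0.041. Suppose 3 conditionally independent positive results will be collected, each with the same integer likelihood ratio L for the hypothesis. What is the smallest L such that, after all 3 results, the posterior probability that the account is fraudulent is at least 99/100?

14

Prior odds = 0.041/0.959 = 41/959.
Target odds = 0.99/0.01 = 99.
Need L³ ≥ 99 ÷ (41/959) = 94941/41.
13³ = 2197 < 94941/41 ≤ 2744 = 14³, so L = 14.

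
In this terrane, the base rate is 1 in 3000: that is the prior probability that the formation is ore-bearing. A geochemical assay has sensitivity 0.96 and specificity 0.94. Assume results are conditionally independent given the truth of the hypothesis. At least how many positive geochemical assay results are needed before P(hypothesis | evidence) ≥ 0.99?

5

Prior odds = (1/3000)/(2999/3000) = 1/2999.
False-positive rate = 1 − 0.94 = 0.06; likelihood ratio of a positive = 0.96/0.06 = 16.
Target odds: 0.99 ÷ 0.01 = 99.
Need (1/2999) × 16ⁿ ≥ 99, i.e. 16ⁿ ≥ 296901.
16⁴ = 65536 falls short of 296901 but 16⁵ = 1048576 reaches it, so n = 5.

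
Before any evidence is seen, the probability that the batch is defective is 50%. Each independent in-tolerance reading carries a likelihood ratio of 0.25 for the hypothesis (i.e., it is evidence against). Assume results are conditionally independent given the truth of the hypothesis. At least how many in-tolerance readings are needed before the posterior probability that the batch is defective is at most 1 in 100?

4

Prior odds: 0.5 ÷ 0.5 = 1.
Likelihood ratio per in-tolerance reading = 0.25.
Target posterior odds = 0.01/0.99 = 1/99.
Need 1 × 0.25ⁿ ≤ 1/99, i.e. 0.25ⁿ ≤ 1/99.
0.25³ = 0.015625 is still above 1/99 but 0.25⁴ = 0.00390625 is at or below it, so n = 4.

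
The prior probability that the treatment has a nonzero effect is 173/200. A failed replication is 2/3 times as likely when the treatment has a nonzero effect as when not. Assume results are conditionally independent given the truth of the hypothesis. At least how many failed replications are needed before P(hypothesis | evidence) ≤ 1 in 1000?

Prior odds: 0.865 ÷ 0.135 = 173/27.
Likelihood ratio per failed replication = 2/3.
Target odds: 0.001 ÷ 0.999 = 1/999.
Need (173/27) × (2/3)ⁿ ≤ 1/999, i.e. (2/3)ⁿ ≤ 1/6401.
(2/3)²¹ ≈0.000200486 is still above 1/6401 but (2/3)²² ≈0.000133657 is at or below it, so n = 22.

22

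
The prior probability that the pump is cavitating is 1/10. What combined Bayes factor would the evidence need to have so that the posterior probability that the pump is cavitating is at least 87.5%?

Prior odds = 0.1/0.9 = 1/9.
Target odds = 0.875/0.125 = 7.
Required Bayes factor = 7 ÷ (1/9) = 63.

63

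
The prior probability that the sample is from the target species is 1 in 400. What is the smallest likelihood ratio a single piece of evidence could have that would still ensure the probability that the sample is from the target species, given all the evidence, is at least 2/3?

Prior odds = 0.0025/0.9975 = 1/399.
Target odds = (2/3)/(1/3) = 2.
Required Bayes factor = 2 ÷ (1/399) = 798.

798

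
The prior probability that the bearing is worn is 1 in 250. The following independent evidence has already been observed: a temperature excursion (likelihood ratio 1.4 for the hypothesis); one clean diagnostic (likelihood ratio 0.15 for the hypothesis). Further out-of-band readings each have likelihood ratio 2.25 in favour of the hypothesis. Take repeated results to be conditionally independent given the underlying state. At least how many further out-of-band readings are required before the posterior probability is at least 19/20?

13

Prior odds = 0.004/0.996 = 1/249.
Combined Bayes factor of the evidence already in hand = 1.4 × 0.15 = 0.21.
Odds after that evidence = (1/249) × 0.21 = 7/8300.
Target odds = 0.95/0.05 = 19.
Need 2.25ⁿ ≥ 19 ÷ (7/8300) = 157700/7.
2.25¹² ≈16834.1 falls short of 157700/7 but 2.25¹³ ≈37876.8 reaches it, so n = 13.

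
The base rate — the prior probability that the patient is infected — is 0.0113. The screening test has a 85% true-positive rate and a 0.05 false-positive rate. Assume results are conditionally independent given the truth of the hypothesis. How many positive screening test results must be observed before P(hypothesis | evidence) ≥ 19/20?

3

Prior odds = 0.0113/0.9887 = 113/9887.
Likelihood ratio of a positive result = 0.85/0.05 = 17.
Target posterior odds = 0.95/0.05 = 19.
Need (113/9887) × 17ⁿ ≥ 19, i.e. 17ⁿ ≥ 187853/113.
17² = 289 falls short of 187853/113 but 17³ = 4913 reaches it, so n = 3.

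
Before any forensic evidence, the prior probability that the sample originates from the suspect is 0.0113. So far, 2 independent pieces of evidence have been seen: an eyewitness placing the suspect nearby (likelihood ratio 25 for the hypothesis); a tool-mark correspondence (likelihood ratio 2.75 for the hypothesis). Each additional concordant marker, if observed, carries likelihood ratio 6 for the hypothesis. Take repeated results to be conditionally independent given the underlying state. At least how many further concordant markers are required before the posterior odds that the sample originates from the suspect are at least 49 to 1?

3

Prior odds = 0.0113/0.9887 = 113/9887.
Combined Bayes factor of the evidence already in hand = 25 × 2.75 = 68.75.
Odds after that evidence = (113/9887) × 68.75 = 31075/39548.
Target odds = 49.
Need 6ⁿ ≥ 49 ÷ (31075/39548) = 1937852/31075.
6² = 36 falls short of 1937852/31075 but 6³ = 216 reaches it, so n = 3.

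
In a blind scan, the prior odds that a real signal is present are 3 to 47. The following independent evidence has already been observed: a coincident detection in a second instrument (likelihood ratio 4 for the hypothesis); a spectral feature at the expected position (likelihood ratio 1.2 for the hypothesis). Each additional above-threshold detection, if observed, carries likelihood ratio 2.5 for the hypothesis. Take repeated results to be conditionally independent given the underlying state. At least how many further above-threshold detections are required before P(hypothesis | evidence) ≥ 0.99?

7

Prior odds = 3/47.
Combined Bayes factor of the evidence already in hand = 4 × 1.2 = 4.8.
Odds after that evidence = (3/47) × 4.8 = 72/235.
Target odds = 0.99/0.01 = 99.
Need 2.5ⁿ ≥ 99 ÷ (72/235) = 323.125.
2.5⁶ = 244.140625 falls short of 323.125 but 2.5⁷ = 610.3515625 reaches it, so n = 7.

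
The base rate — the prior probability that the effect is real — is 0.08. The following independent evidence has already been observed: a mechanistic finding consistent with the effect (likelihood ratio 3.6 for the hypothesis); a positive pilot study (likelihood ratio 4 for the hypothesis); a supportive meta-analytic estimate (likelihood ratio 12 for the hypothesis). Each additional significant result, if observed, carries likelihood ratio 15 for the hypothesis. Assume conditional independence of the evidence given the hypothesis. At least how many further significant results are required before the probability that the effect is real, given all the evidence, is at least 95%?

Prior odds = 0.08/0.92 = 2/23.
Combined Bayes factor of the evidence already in hand = 3.6 × 4 × 12 = 172.8.
Odds after that evidence = (2/23) × 172.8 = 1728/115.
Target odds = 0.95/0.05 = 19.
Need 15ⁿ ≥ 19 ÷ (1728/115) = 2185/1728.
15¹ = 15, which meets the required 2185/1728; so n = 1.

1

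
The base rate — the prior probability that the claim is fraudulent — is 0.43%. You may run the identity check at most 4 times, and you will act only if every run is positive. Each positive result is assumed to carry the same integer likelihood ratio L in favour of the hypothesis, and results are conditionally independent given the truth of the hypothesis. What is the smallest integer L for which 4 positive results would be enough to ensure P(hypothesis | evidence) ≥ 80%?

6

Prior odds = 0.0043/0.9957 = 43/9957.
Target odds = 0.8/0.2 = 4.
Need L⁴ ≥ 4 ÷ (43/9957) = 39828/43.
5⁴ = 625 < 39828/43 ≤ 1296 = 6⁴, so L = 6.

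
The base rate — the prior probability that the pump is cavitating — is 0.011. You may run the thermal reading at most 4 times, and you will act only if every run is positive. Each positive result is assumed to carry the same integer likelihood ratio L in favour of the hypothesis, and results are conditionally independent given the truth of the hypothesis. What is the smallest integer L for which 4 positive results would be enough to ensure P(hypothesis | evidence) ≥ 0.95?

Prior odds = 0.011/0.989 = 11/989.
Target odds = 0.95/0.05 = 19.
Need L⁴ ≥ 19 ÷ (11/989) = 18791/11.
6⁴ = 1296 < 18791/11 ≤ 2401 = 7⁴, so L = 7.

7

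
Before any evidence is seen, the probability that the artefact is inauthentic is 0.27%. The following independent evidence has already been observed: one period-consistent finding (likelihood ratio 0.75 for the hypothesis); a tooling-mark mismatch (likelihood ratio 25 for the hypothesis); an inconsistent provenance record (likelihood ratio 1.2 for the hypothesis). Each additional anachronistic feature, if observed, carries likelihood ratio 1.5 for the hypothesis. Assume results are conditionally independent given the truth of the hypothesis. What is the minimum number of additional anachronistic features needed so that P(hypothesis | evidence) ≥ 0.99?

19

Prior odds = 0.0027/0.9973 = 27/9973.
Combined Bayes factor of the evidence already in hand = 0.75 × 25 × 1.2 = 22.5.
Odds after that evidence = (27/9973) × 22.5 = 1215/19946.
Target odds = 0.99/0.01 = 99.
Need 1.5ⁿ ≥ 99 ÷ (1215/19946) = 219406/135.
1.5¹⁸ = 387420489/262144 falls short of 219406/135 but 1.5¹⁹ ≈2216.84 reaches it, so n = 19.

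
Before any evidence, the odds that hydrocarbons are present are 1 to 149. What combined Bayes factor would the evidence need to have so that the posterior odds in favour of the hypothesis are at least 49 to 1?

Prior odds = 1/149.
Target odds = 49.
Required Bayes factor = 49 ÷ (1/149) = 7301.

7301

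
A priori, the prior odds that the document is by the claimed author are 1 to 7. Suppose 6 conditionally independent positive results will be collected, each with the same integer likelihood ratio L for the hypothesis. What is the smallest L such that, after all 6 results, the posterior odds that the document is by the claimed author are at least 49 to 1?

Prior odds = 1/7.
Target odds = 49.
Need L⁶ ≥ 49 ÷ (1/7) = 343.
2⁶ = 64 < 343 ≤ 729 = 3⁶, so L = 3.

3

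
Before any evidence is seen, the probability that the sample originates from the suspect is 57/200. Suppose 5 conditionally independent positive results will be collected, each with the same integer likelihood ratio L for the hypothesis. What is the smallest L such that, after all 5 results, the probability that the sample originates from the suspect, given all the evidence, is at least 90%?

2

Prior odds = 0.285/0.715 = 57/143.
Target odds = 0.9/0.1 = 9.
Need L⁵ ≥ 9 ÷ (57/143) = 429/19.
1⁵ = 1 < 429/19 ≤ 32 = 2⁵, so L = 2.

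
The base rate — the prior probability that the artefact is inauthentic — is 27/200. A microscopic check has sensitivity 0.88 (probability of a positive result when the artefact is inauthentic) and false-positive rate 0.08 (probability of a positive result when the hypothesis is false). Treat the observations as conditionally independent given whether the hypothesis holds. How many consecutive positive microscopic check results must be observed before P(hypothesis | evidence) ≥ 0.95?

3

Prior odds = 0.135/0.865 = 27/173.
Likelihood ratio of a positive result = 0.88/0.08 = 11.
Target posterior odds = 0.95/0.05 = 19.
Need (27/173) × 11ⁿ ≥ 19, i.e. 11ⁿ ≥ 3287/27.
11² = 121 falls short of 3287/27 but 11³ = 1331 reaches it, so n = 3.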